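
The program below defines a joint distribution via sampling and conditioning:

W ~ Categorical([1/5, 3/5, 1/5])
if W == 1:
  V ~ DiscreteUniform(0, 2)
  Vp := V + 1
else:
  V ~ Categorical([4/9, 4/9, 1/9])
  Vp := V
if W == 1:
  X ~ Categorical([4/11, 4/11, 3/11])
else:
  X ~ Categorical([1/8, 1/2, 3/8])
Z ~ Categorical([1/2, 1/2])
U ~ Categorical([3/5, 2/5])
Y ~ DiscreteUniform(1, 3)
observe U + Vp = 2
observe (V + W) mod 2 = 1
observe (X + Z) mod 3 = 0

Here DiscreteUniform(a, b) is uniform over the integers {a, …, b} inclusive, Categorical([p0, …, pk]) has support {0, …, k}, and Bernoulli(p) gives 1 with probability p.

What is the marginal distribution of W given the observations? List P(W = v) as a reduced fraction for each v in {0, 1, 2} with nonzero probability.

Enumerate traces; 18 have nonzero weight after conditioning:
  (W=0, V=1, X=0, Z=0, U=1, Y=1) weight 1/1350
  (W=0, V=1, X=0, Z=0, U=1, Y=2) weight 1/1350
  (W=0, V=1, X=0, Z=0, U=1, Y=3) weight 1/1350
  (W=0, V=1, X=2, Z=1, U=1, Y=1) weight 1/450
  (W=0, V=1, X=2, Z=1, U=1, Y=2) weight 1/450
  (W=0, V=1, X=2, Z=1, U=1, Y=3) weight 1/450
  (W=1, V=0, X=0, Z=0, U=1, Y=1) weight 4/825
  (W=1, V=0, X=0, Z=0, U=1, Y=2) weight 4/825
  (W=2, V=1, X=0, Z=0, U=1, Y=1) weight 1/1350
  … 9 more
Group by W:
  weight(W=0) = 2/225
  weight(W=1) = 7/275
  weight(W=2) = 2/225
Total weight = 2/225 + 7/275 + 2/225 = 107/2475
P(W=0 | obs) = 2/225 / 107/2475 = 22/107
P(W=1 | obs) = 7/275 / 107/2475 = 63/107
P(W=2 | obs) = 2/225 / 107/2475 = 22/107

P(W=0) = 22/107, P(W=1) = 63/107, P(W=2) = 22/107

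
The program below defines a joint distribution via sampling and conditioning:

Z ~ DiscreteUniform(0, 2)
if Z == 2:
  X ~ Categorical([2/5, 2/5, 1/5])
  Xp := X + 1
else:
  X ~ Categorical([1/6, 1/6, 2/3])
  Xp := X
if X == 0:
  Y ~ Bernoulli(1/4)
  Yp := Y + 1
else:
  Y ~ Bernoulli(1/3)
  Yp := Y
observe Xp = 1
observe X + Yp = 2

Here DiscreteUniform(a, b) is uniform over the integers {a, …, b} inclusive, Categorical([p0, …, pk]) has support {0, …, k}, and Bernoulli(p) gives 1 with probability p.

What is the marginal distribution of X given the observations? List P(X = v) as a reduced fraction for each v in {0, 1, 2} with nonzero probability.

P(X=0) = 9/19, P(X=1) = 10/19

Enumerate traces; 3 have nonzero weight after conditioning:
  (Z=0, X=1, Y=1) weight 1/54
  (Z=1, X=1, Y=1) weight 1/54
  (Z=2, X=0, Y=1) weight 1/30
Group by X:
  weight(X=0) = 1/30
  weight(X=1) = 1/27
Total weight = 1/30 + 1/27 = 19/270
P(X=0 | obs) = 1/30 / 19/270 = 9/19
P(X=1 | obs) = 1/27 / 19/270 = 10/19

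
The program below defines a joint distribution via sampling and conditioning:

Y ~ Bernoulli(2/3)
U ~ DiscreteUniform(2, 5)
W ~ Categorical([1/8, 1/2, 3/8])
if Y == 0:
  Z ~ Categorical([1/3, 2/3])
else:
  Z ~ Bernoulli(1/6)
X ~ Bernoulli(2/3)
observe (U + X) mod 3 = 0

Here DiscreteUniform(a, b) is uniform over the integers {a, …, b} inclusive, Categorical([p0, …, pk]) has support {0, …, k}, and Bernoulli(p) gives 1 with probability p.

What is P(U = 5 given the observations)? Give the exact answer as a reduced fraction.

Enumerate traces; 36 have nonzero weight after conditioning:
  (Y=0, U=2, W=0, Z=0, X=1) weight 1/432
  (Y=0, U=2, W=0, Z=1, X=1) weight 1/216
  (Y=0, U=2, W=1, Z=0, X=1) weight 1/108
  (Y=0, U=2, W=1, Z=1, X=1) weight 1/54
  (Y=0, U=2, W=2, Z=0, X=1) weight 1/144
  (Y=0, U=2, W=2, Z=1, X=1) weight 1/72
  (Y=0, U=3, W=0, Z=0, X=0) weight 1/864
  (Y=0, U=3, W=0, Z=1, X=0) weight 1/432
  (Y=0, U=5, W=0, Z=0, X=1) weight 1/432
  … 27 more
Group by U:
  weight(U=2) = 1/6
  weight(U=3) = 1/12
  weight(U=5) = 1/6
Total weight = 1/6 + 1/12 + 1/6 = 5/12
P(U=2 | obs) = 1/6 / 5/12 = 2/5
P(U=3 | obs) = 1/12 / 5/12 = 1/5
P(U=5 | obs) = 1/6 / 5/12 = 2/5

P(U = 5 | obs) = 2/5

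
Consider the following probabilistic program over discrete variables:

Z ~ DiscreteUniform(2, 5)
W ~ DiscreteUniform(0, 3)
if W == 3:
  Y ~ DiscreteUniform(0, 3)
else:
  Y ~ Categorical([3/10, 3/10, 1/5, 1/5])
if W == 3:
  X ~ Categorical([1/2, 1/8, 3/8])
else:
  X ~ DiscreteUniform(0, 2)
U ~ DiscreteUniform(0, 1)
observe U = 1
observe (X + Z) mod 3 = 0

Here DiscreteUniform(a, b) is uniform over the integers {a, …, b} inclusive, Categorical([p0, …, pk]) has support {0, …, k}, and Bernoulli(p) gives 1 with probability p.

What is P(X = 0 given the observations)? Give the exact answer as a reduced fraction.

Enumerate traces; 64 have nonzero weight after conditioning:
  (Z=2, W=0, Y=0, X=1, U=1) weight 1/320
  (Z=2, W=0, Y=1, X=1, U=1) weight 1/320
  (Z=2, W=0, Y=2, X=1, U=1) weight 1/480
  (Z=2, W=0, Y=3, X=1, U=1) weight 1/480
  (Z=2, W=1, Y=0, X=1, U=1) weight 1/320
  (Z=2, W=1, Y=1, X=1, U=1) weight 1/320
  (Z=2, W=1, Y=2, X=1, U=1) weight 1/480
  (Z=2, W=1, Y=3, X=1, U=1) weight 1/480
  (Z=3, W=0, Y=0, X=0, U=1) weight 1/320
  (Z=4, W=0, Y=0, X=2, U=1) weight 1/320
  … 54 more
Group by X:
  weight(X=0) = 3/64
  weight(X=1) = 9/128
  weight(X=2) = 11/256
Total weight = 3/64 + 9/128 + 11/256 = 41/256
P(X=0 | obs) = 3/64 / 41/256 = 12/41
P(X=1 | obs) = 9/128 / 41/256 = 18/41
P(X=2 | obs) = 11/256 / 41/256 = 11/41

P(X = 0 | obs) = 12/41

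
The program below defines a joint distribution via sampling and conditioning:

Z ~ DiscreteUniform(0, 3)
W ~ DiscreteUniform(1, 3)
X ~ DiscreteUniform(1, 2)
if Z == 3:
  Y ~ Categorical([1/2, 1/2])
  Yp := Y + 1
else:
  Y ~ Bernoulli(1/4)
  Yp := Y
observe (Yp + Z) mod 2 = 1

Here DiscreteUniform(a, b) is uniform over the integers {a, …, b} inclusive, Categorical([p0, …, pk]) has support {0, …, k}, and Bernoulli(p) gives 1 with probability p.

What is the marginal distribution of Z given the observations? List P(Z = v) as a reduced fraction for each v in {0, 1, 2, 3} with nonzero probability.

P(Z=0) = 1/7, P(Z=1) = 3/7, P(Z=2) = 1/7, P(Z=3) = 2/7

Enumerate traces; 24 have nonzero weight after conditioning:
  (Z=0, W=1, X=1, Y=1) weight 1/96
  (Z=0, W=1, X=2, Y=1) weight 1/96
  (Z=0, W=2, X=1, Y=1) weight 1/96
  (Z=0, W=2, X=2, Y=1) weight 1/96
  (Z=0, W=3, X=1, Y=1) weight 1/96
  (Z=0, W=3, X=2, Y=1) weight 1/96
  (Z=1, W=1, X=1, Y=0) weight 1/32
  (Z=1, W=1, X=2, Y=0) weight 1/32
  (Z=2, W=1, X=1, Y=1) weight 1/96
  (Z=3, W=1, X=1, Y=1) weight 1/48
  … 14 more
Group by Z:
  weight(Z=0) = 1/16
  weight(Z=1) = 3/16
  weight(Z=2) = 1/16
  weight(Z=3) = 1/8
Total weight = 1/16 + 3/16 + 1/16 + 1/8 = 7/16
P(Z=0 | obs) = 1/16 / 7/16 = 1/7
P(Z=1 | obs) = 3/16 / 7/16 = 3/7
P(Z=2 | obs) = 1/16 / 7/16 = 1/7
P(Z=3 | obs) = 1/8 / 7/16 = 2/7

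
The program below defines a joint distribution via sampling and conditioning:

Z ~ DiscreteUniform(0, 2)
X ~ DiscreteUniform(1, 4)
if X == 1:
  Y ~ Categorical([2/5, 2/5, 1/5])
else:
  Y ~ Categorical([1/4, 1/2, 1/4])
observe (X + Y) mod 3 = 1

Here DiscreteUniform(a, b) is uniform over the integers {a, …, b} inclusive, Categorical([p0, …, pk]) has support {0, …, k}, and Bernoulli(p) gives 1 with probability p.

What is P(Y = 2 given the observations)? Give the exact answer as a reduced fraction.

P(Y = 2 | obs) = 5/28

Enumerate traces; 12 have nonzero weight after conditioning:
  (Z=0, X=1, Y=0) weight 1/30
  (Z=0, X=2, Y=2) weight 1/48
  (Z=0, X=3, Y=1) weight 1/24
  (Z=0, X=4, Y=0) weight 1/48
  (Z=1, X=1, Y=0) weight 1/30
  (Z=1, X=2, Y=2) weight 1/48
  (Z=1, X=3, Y=1) weight 1/24
  (Z=1, X=4, Y=0) weight 1/48
  … 4 more
Group by Y:
  weight(Y=0) = 13/80
  weight(Y=1) = 1/8
  weight(Y=2) = 1/16
Total weight = 13/80 + 1/8 + 1/16 = 7/20
P(Y=0 | obs) = 13/80 / 7/20 = 13/28
P(Y=1 | obs) = 1/8 / 7/20 = 5/14
P(Y=2 | obs) = 1/16 / 7/20 = 5/28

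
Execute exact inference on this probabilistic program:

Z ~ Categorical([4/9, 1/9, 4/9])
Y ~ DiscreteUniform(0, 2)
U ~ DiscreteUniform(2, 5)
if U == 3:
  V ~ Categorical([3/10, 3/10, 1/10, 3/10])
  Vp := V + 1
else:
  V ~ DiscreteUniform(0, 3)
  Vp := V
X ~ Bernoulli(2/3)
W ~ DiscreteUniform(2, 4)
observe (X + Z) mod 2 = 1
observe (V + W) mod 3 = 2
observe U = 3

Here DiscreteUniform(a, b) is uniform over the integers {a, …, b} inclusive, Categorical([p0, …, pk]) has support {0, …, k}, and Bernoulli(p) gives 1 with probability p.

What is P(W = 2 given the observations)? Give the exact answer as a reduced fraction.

Enumerate traces; 36 have nonzero weight after conditioning:
  (Z=0, Y=0, U=3, V=0, X=1, W=2) weight 1/405
  (Z=0, Y=0, U=3, V=1, X=1, W=4) weight 1/405
  (Z=0, Y=0, U=3, V=2, X=1, W=3) weight 1/1215
  (Z=0, Y=0, U=3, V=3, X=1, W=2) weight 1/405
  (Z=0, Y=1, U=3, V=0, X=1, W=2) weight 1/405
  (Z=0, Y=1, U=3, V=1, X=1, W=4) weight 1/405
  (Z=0, Y=1, U=3, V=2, X=1, W=3) weight 1/1215
  (Z=0, Y=1, U=3, V=3, X=1, W=2) weight 1/405
  … 28 more
Group by W:
  weight(W=2) = 17/540
  weight(W=3) = 17/3240
  weight(W=4) = 17/1080
Total weight = 17/540 + 17/3240 + 17/1080 = 17/324
P(W=2 | obs) = 17/540 / 17/324 = 3/5
P(W=3 | obs) = 17/3240 / 17/324 = 1/10
P(W=4 | obs) = 17/1080 / 17/324 = 3/10

P(W = 2 | obs) = 3/5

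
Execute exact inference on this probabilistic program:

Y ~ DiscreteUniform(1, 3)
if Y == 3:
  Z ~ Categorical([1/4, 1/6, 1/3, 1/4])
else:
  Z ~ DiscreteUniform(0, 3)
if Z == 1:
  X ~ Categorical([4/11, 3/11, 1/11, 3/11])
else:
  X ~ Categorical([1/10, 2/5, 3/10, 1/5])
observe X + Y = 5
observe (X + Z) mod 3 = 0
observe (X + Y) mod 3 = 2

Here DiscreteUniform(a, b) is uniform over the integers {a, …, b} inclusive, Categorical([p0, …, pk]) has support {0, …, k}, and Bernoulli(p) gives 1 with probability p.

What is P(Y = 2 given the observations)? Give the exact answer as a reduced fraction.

Enumerate traces; 3 have nonzero weight after conditioning:
  (Y=2, Z=0, X=3) weight 1/60
  (Y=2, Z=3, X=3) weight 1/60
  (Y=3, Z=1, X=2) weight 1/198
Group by Y:
  weight(Y=2) = 1/30
  weight(Y=3) = 1/198
Total weight = 1/30 + 1/198 = 19/495
P(Y=2 | obs) = 1/30 / 19/495 = 33/38
P(Y=3 | obs) = 1/198 / 19/495 = 5/38

P(Y = 2 | obs) = 33/38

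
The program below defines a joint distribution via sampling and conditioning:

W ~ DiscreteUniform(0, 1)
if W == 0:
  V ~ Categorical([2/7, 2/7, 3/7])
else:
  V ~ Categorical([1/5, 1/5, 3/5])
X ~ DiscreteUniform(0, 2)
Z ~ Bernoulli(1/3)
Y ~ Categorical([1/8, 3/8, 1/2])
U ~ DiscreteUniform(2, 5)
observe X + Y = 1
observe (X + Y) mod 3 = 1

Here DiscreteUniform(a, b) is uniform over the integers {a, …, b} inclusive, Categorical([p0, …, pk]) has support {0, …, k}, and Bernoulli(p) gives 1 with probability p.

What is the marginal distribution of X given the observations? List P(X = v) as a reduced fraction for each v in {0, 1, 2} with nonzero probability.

P(X=0) = 3/4, P(X=1) = 1/4

Enumerate traces; 96 have nonzero weight after conditioning:
  (W=0, V=0, X=0, Z=0, Y=1, U=2) weight 1/336
  (W=0, V=0, X=0, Z=0, Y=1, U=3) weight 1/336
  (W=0, V=0, X=0, Z=0, Y=1, U=4) weight 1/336
  (W=0, V=0, X=0, Z=0, Y=1, U=5) weight 1/336
  (W=0, V=0, X=0, Z=1, Y=1, U=2) weight 1/672
  (W=0, V=0, X=0, Z=1, Y=1, U=3) weight 1/672
  (W=0, V=0, X=0, Z=1, Y=1, U=4) weight 1/672
  (W=0, V=0, X=0, Z=1, Y=1, U=5) weight 1/672
  (W=0, V=0, X=1, Z=0, Y=0, U=2) weight 1/1008
  … 87 more
Group by X:
  weight(X=0) = 1/8
  weight(X=1) = 1/24
Total weight = 1/8 + 1/24 = 1/6
P(X=0 | obs) = 1/8 / 1/6 = 3/4
P(X=1 | obs) = 1/24 / 1/6 = 1/4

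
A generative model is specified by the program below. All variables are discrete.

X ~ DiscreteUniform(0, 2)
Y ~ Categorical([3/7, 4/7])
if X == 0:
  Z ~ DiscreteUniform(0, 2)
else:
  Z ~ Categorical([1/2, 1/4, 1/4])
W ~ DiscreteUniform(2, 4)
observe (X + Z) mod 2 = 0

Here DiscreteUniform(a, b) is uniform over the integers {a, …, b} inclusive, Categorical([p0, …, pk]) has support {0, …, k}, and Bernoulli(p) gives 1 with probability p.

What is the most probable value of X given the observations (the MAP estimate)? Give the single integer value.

argmax_v P(X = v | obs) = 2

Enumerate traces; 30 have nonzero weight after conditioning:
  (X=0, Y=0, Z=0, W=2) weight 1/63
  (X=0, Y=0, Z=0, W=3) weight 1/63
  (X=0, Y=0, Z=0, W=4) weight 1/63
  (X=0, Y=0, Z=2, W=2) weight 1/63
  (X=0, Y=0, Z=2, W=3) weight 1/63
  (X=0, Y=0, Z=2, W=4) weight 1/63
  (X=0, Y=1, Z=0, W=2) weight 4/189
  (X=0, Y=1, Z=0, W=3) weight 4/189
  (X=1, Y=0, Z=1, W=2) weight 1/84
  (X=2, Y=0, Z=0, W=2) weight 1/42
  … 20 more
Group by X:
  weight(X=0) = 2/9
  weight(X=1) = 1/12
  weight(X=2) = 1/4
Total weight = 2/9 + 1/12 + 1/4 = 5/9
P(X=0 | obs) = 2/9 / 5/9 = 2/5
P(X=1 | obs) = 1/12 / 5/9 = 3/20
P(X=2 | obs) = 1/4 / 5/9 = 9/20
argmax = 2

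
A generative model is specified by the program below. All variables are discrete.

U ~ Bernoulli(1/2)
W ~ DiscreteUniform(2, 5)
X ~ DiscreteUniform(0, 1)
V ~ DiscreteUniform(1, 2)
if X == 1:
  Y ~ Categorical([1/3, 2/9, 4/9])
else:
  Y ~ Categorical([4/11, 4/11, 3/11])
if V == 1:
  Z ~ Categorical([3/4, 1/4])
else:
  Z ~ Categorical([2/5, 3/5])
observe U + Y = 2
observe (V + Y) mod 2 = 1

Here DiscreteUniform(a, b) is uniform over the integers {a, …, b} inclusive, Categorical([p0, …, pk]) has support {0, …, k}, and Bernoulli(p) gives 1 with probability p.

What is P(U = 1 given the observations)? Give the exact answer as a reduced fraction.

Enumerate traces; 32 have nonzero weight after conditioning:
  (U=0, W=2, X=0, V=1, Y=2, Z=0) weight 9/1408
  (U=0, W=2, X=0, V=1, Y=2, Z=1) weight 3/1408
  (U=0, W=2, X=1, V=1, Y=2, Z=0) weight 1/96
  (U=0, W=2, X=1, V=1, Y=2, Z=1) weight 1/288
  (U=0, W=3, X=0, V=1, Y=2, Z=0) weight 9/1408
  (U=0, W=3, X=0, V=1, Y=2, Z=1) weight 3/1408
  (U=0, W=3, X=1, V=1, Y=2, Z=0) weight 1/96
  (U=0, W=3, X=1, V=1, Y=2, Z=1) weight 1/288
  (U=1, W=2, X=0, V=2, Y=1, Z=0) weight 1/220
  … 23 more
Group by U:
  weight(U=0) = 71/792
  weight(U=1) = 29/396
Total weight = 71/792 + 29/396 = 43/264
P(U=0 | obs) = 71/792 / 43/264 = 71/129
P(U=1 | obs) = 29/396 / 43/264 = 58/129

P(U = 1 | obs) = 58/129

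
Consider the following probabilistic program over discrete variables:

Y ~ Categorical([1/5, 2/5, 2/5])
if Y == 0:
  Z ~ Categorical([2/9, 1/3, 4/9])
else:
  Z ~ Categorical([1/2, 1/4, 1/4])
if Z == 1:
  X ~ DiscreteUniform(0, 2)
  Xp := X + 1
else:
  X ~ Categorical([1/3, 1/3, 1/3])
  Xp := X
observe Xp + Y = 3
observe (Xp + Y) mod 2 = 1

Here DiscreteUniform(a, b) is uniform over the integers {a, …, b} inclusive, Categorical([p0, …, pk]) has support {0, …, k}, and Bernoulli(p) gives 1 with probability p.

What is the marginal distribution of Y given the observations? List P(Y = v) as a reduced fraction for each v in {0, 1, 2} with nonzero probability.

Enumerate traces; 7 have nonzero weight after conditioning:
  (Y=0, Z=1, X=2) weight 1/45
  (Y=1, Z=0, X=2) weight 1/15
  (Y=1, Z=1, X=1) weight 1/30
  (Y=1, Z=2, X=2) weight 1/30
  (Y=2, Z=0, X=1) weight 1/15
  (Y=2, Z=1, X=0) weight 1/30
  (Y=2, Z=2, X=1) weight 1/30
Group by Y:
  weight(Y=0) = 1/45
  weight(Y=1) = 2/15
  weight(Y=2) = 2/15
Total weight = 1/45 + 2/15 + 2/15 = 13/45
P(Y=0 | obs) = 1/45 / 13/45 = 1/13
P(Y=1 | obs) = 2/15 / 13/45 = 6/13
P(Y=2 | obs) = 2/15 / 13/45 = 6/13

P(Y=0) = 1/13, P(Y=1) = 6/13, P(Y=2) = 6/13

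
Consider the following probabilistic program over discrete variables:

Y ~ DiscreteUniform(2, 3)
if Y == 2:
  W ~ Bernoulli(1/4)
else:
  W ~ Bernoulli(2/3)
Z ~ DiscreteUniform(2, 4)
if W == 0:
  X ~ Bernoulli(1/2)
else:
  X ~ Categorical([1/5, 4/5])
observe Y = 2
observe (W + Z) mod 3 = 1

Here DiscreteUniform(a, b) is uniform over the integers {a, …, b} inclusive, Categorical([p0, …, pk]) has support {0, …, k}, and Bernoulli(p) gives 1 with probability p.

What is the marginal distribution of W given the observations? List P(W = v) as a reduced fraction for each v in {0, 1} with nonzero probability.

Enumerate traces; 4 have nonzero weight after conditioning:
  (Y=2, W=0, Z=4, X=0) weight 1/16
  (Y=2, W=0, Z=4, X=1) weight 1/16
  (Y=2, W=1, Z=3, X=0) weight 1/120
  (Y=2, W=1, Z=3, X=1) weight 1/30
Group by W:
  weight(W=0) = 1/8
  weight(W=1) = 1/24
Total weight = 1/8 + 1/24 = 1/6
P(W=0 | obs) = 1/8 / 1/6 = 3/4
P(W=1 | obs) = 1/24 / 1/6 = 1/4

P(W=0) = 3/4, P(W=1) = 1/4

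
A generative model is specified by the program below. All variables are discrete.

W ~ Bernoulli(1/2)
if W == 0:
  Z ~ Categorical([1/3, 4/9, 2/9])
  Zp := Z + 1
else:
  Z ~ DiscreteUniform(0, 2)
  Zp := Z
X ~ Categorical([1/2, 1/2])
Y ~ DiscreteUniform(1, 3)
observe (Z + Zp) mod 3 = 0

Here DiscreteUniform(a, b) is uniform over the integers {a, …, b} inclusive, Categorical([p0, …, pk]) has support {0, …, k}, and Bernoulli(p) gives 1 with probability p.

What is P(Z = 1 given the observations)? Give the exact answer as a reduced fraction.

Enumerate traces; 12 have nonzero weight after conditioning:
  (W=0, Z=1, X=0, Y=1) weight 1/27
  (W=0, Z=1, X=0, Y=2) weight 1/27
  (W=0, Z=1, X=0, Y=3) weight 1/27
  (W=0, Z=1, X=1, Y=1) weight 1/27
  (W=0, Z=1, X=1, Y=2) weight 1/27
  (W=0, Z=1, X=1, Y=3) weight 1/27
  (W=1, Z=0, X=0, Y=1) weight 1/36
  (W=1, Z=0, X=0, Y=2) weight 1/36
  … 4 more
Group by Z:
  weight(Z=0) = 1/6
  weight(Z=1) = 2/9
Total weight = 1/6 + 2/9 = 7/18
P(Z=0 | obs) = 1/6 / 7/18 = 3/7
P(Z=1 | obs) = 2/9 / 7/18 = 4/7

P(Z = 1 | obs) = 4/7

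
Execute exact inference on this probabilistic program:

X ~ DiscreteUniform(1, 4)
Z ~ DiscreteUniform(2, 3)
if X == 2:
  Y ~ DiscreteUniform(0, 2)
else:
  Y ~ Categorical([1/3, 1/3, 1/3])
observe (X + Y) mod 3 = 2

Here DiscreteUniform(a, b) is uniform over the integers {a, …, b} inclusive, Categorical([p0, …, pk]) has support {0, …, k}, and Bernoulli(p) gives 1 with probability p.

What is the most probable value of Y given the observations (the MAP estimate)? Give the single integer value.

argmax_v P(Y = v | obs) = 1

Enumerate traces; 8 have nonzero weight after conditioning:
  (X=1, Z=2, Y=1) weight 1/24
  (X=1, Z=3, Y=1) weight 1/24
  (X=2, Z=2, Y=0) weight 1/24
  (X=2, Z=3, Y=0) weight 1/24
  (X=3, Z=2, Y=2) weight 1/24
  (X=3, Z=3, Y=2) weight 1/24
  (X=4, Z=2, Y=1) weight 1/24
  (X=4, Z=3, Y=1) weight 1/24
Group by Y:
  weight(Y=0) = 1/12
  weight(Y=1) = 1/6
  weight(Y=2) = 1/12
Total weight = 1/12 + 1/6 + 1/12 = 1/3
P(Y=0 | obs) = 1/12 / 1/3 = 1/4
P(Y=1 | obs) = 1/6 / 1/3 = 1/2
P(Y=2 | obs) = 1/12 / 1/3 = 1/4
argmax = 1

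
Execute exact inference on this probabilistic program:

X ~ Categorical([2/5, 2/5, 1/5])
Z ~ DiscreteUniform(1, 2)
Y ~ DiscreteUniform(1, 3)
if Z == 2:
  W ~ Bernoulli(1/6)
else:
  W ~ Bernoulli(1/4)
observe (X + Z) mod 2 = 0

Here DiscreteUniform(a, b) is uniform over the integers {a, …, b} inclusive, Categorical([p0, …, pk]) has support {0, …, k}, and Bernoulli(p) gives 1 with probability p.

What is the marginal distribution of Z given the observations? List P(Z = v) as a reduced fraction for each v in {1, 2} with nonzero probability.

P(Z=1) = 2/5, P(Z=2) = 3/5

Enumerate traces; 18 have nonzero weight after conditioning:
  (X=0, Z=2, Y=1, W=0) weight 1/18
  (X=0, Z=2, Y=1, W=1) weight 1/90
  (X=0, Z=2, Y=2, W=0) weight 1/18
  (X=0, Z=2, Y=2, W=1) weight 1/90
  (X=0, Z=2, Y=3, W=0) weight 1/18
  (X=0, Z=2, Y=3, W=1) weight 1/90
  (X=1, Z=1, Y=1, W=0) weight 1/20
  (X=1, Z=1, Y=1, W=1) weight 1/60
  … 10 more
Group by Z:
  weight(Z=1) = 1/5
  weight(Z=2) = 3/10
Total weight = 1/5 + 3/10 = 1/2
P(Z=1 | obs) = 1/5 / 1/2 = 2/5
P(Z=2 | obs) = 3/10 / 1/2 = 3/5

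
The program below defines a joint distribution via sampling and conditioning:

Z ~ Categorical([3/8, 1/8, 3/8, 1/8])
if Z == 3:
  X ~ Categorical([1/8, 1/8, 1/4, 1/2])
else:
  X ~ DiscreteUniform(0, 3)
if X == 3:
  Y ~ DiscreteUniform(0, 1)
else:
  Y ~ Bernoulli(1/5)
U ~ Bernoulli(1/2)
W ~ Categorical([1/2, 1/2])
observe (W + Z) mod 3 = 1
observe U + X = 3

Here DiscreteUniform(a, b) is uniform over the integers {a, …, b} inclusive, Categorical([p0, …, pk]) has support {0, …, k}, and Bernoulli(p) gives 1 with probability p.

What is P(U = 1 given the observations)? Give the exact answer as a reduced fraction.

P(U = 1 | obs) = 5/11

Enumerate traces; 12 have nonzero weight after conditioning:
  (Z=0, X=2, Y=0, U=1, W=1) weight 3/160
  (Z=0, X=2, Y=1, U=1, W=1) weight 3/640
  (Z=0, X=3, Y=0, U=0, W=1) weight 3/256
  (Z=0, X=3, Y=1, U=0, W=1) weight 3/256
  (Z=1, X=2, Y=0, U=1, W=0) weight 1/160
  (Z=1, X=2, Y=1, U=1, W=0) weight 1/640
  (Z=1, X=3, Y=0, U=0, W=0) weight 1/256
  (Z=1, X=3, Y=1, U=0, W=0) weight 1/256
  … 4 more
Group by U:
  weight(U=0) = 3/64
  weight(U=1) = 5/128
Total weight = 3/64 + 5/128 = 11/128
P(U=0 | obs) = 3/64 / 11/128 = 6/11
P(U=1 | obs) = 5/128 / 11/128 = 5/11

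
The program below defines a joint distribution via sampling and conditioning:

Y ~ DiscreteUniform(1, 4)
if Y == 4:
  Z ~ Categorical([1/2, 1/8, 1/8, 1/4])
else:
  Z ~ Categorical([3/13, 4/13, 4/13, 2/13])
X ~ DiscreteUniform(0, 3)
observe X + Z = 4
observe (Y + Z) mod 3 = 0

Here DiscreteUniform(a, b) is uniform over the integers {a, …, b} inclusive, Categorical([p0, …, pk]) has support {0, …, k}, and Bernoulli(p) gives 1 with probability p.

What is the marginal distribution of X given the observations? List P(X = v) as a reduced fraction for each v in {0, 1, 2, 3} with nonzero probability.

Enumerate traces; 4 have nonzero weight after conditioning:
  (Y=1, Z=2, X=2) weight 1/52
  (Y=2, Z=1, X=3) weight 1/52
  (Y=3, Z=3, X=1) weight 1/104
  (Y=4, Z=2, X=2) weight 1/128
Group by X:
  weight(X=1) = 1/104
  weight(X=2) = 45/1664
  weight(X=3) = 1/52
Total weight = 1/104 + 45/1664 + 1/52 = 93/1664
P(X=1 | obs) = 1/104 / 93/1664 = 16/93
P(X=2 | obs) = 45/1664 / 93/1664 = 15/31
P(X=3 | obs) = 1/52 / 93/1664 = 32/93

P(X=1) = 16/93, P(X=2) = 15/31, P(X=3) = 32/93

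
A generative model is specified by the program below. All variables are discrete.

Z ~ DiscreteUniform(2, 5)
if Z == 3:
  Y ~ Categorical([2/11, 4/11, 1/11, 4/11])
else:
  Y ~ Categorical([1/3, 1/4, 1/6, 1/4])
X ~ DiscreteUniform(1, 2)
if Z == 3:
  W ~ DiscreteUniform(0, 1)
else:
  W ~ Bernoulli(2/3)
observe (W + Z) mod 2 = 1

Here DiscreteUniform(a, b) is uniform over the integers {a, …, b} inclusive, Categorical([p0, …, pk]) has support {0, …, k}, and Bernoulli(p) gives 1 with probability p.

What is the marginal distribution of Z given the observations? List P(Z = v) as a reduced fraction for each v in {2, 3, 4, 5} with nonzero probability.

P(Z=2) = 4/13, P(Z=3) = 3/13, P(Z=4) = 4/13, P(Z=5) = 2/13

Enumerate traces; 32 have nonzero weight after conditioning:
  (Z=2, Y=0, X=1, W=1) weight 1/36
  (Z=2, Y=0, X=2, W=1) weight 1/36
  (Z=2, Y=1, X=1, W=1) weight 1/48
  (Z=2, Y=1, X=2, W=1) weight 1/48
  (Z=2, Y=2, X=1, W=1) weight 1/72
  (Z=2, Y=2, X=2, W=1) weight 1/72
  (Z=2, Y=3, X=1, W=1) weight 1/48
  (Z=2, Y=3, X=2, W=1) weight 1/48
  (Z=3, Y=0, X=1, W=0) weight 1/88
  (Z=4, Y=0, X=1, W=1) weight 1/36
  … 22 more
Group by Z:
  weight(Z=2) = 1/6
  weight(Z=3) = 1/8
  weight(Z=4) = 1/6
  weight(Z=5) = 1/12
Total weight = 1/6 + 1/8 + 1/6 + 1/12 = 13/24
P(Z=2 | obs) = 1/6 / 13/24 = 4/13
P(Z=3 | obs) = 1/8 / 13/24 = 3/13
P(Z=4 | obs) = 1/6 / 13/24 = 4/13
P(Z=5 | obs) = 1/12 / 13/24 = 2/13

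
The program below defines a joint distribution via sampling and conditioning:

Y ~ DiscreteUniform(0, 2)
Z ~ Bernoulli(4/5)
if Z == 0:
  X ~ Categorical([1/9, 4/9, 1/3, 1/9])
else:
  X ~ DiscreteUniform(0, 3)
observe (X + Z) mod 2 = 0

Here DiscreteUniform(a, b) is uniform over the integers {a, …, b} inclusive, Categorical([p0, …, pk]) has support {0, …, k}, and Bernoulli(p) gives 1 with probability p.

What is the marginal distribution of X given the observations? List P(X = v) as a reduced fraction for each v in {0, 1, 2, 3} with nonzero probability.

Enumerate traces; 12 have nonzero weight after conditioning:
  (Y=0, Z=0, X=0) weight 1/135
  (Y=0, Z=0, X=2) weight 1/45
  (Y=0, Z=1, X=1) weight 1/15
  (Y=0, Z=1, X=3) weight 1/15
  (Y=1, Z=0, X=0) weight 1/135
  (Y=1, Z=0, X=2) weight 1/45
  (Y=1, Z=1, X=1) weight 1/15
  (Y=1, Z=1, X=3) weight 1/15
  … 4 more
Group by X:
  weight(X=0) = 1/45
  weight(X=1) = 1/5
  weight(X=2) = 1/15
  weight(X=3) = 1/5
Total weight = 1/45 + 1/5 + 1/15 + 1/5 = 22/45
P(X=0 | obs) = 1/45 / 22/45 = 1/22
P(X=1 | obs) = 1/5 / 22/45 = 9/22
P(X=2 | obs) = 1/15 / 22/45 = 3/22
P(X=3 | obs) = 1/5 / 22/45 = 9/22

P(X=0) = 1/22, P(X=1) = 9/22, P(X=2) = 3/22, P(X=3) = 9/22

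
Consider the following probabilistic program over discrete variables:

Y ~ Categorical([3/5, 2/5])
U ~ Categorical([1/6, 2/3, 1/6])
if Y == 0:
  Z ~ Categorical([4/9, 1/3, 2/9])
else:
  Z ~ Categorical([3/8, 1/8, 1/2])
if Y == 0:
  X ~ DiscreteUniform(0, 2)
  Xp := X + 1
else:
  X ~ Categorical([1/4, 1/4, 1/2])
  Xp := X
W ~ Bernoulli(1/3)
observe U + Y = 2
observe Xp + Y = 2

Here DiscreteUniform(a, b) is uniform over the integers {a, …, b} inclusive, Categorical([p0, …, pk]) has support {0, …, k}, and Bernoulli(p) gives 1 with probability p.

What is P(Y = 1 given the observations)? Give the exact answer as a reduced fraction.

Enumerate traces; 12 have nonzero weight after conditioning:
  (Y=0, U=2, Z=0, X=1, W=0) weight 4/405
  (Y=0, U=2, Z=0, X=1, W=1) weight 2/405
  (Y=0, U=2, Z=1, X=1, W=0) weight 1/135
  (Y=0, U=2, Z=1, X=1, W=1) weight 1/270
  (Y=0, U=2, Z=2, X=1, W=0) weight 2/405
  (Y=0, U=2, Z=2, X=1, W=1) weight 1/405
  (Y=1, U=1, Z=0, X=1, W=0) weight 1/60
  (Y=1, U=1, Z=0, X=1, W=1) weight 1/120
  … 4 more
Group by Y:
  weight(Y=0) = 1/30
  weight(Y=1) = 1/15
Total weight = 1/30 + 1/15 = 1/10
P(Y=0 | obs) = 1/30 / 1/10 = 1/3
P(Y=1 | obs) = 1/15 / 1/10 = 2/3

P(Y = 1 | obs) = 2/3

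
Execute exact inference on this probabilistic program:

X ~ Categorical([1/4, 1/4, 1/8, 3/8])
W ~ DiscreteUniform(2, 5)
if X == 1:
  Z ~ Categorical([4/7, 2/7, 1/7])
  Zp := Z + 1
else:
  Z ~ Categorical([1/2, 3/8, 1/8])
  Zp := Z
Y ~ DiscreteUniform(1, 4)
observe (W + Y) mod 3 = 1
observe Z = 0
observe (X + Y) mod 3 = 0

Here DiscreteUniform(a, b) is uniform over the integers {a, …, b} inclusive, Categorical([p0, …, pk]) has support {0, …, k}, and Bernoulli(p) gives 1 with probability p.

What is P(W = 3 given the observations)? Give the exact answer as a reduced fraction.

P(W = 3 | obs) = 14/81

Enumerate traces; 6 have nonzero weight after conditioning:
  (X=0, W=4, Z=0, Y=3) weight 1/128
  (X=1, W=2, Z=0, Y=2) weight 1/112
  (X=1, W=5, Z=0, Y=2) weight 1/112
  (X=2, W=3, Z=0, Y=1) weight 1/256
  (X=2, W=3, Z=0, Y=4) weight 1/256
  (X=3, W=4, Z=0, Y=3) weight 3/256
Group by W:
  weight(W=2) = 1/112
  weight(W=3) = 1/128
  weight(W=4) = 5/256
  weight(W=5) = 1/112
Total weight = 1/112 + 1/128 + 5/256 + 1/112 = 81/1792
P(W=2 | obs) = 1/112 / 81/1792 = 16/81
P(W=3 | obs) = 1/128 / 81/1792 = 14/81
P(W=4 | obs) = 5/256 / 81/1792 = 35/81
P(W=5 | obs) = 1/112 / 81/1792 = 16/81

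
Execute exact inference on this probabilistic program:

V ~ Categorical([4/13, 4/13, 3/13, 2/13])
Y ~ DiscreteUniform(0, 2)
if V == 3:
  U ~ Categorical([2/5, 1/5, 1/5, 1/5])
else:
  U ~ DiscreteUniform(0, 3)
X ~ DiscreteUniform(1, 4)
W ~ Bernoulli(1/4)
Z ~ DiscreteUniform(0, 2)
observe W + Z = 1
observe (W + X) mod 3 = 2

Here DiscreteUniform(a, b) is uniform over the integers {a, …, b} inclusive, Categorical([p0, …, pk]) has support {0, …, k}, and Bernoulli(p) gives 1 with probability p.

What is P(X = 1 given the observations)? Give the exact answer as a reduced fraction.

P(X = 1 | obs) = 1/5

Enumerate traces; 144 have nonzero weight after conditioning:
  (V=0, Y=0, U=0, X=1, W=1, Z=0) weight 1/1872
  (V=0, Y=0, U=0, X=2, W=0, Z=1) weight 1/624
  (V=0, Y=0, U=0, X=4, W=1, Z=0) weight 1/1872
  (V=0, Y=0, U=1, X=1, W=1, Z=0) weight 1/1872
  (V=0, Y=0, U=1, X=2, W=0, Z=1) weight 1/624
  (V=0, Y=0, U=1, X=4, W=1, Z=0) weight 1/1872
  (V=0, Y=0, U=2, X=1, W=1, Z=0) weight 1/1872
  (V=0, Y=0, U=2, X=2, W=0, Z=1) weight 1/624
  … 136 more
Group by X:
  weight(X=1) = 1/48
  weight(X=2) = 1/16
  weight(X=4) = 1/48
Total weight = 1/48 + 1/16 + 1/48 = 5/48
P(X=1 | obs) = 1/48 / 5/48 = 1/5
P(X=2 | obs) = 1/16 / 5/48 = 3/5
P(X=4 | obs) = 1/48 / 5/48 = 1/5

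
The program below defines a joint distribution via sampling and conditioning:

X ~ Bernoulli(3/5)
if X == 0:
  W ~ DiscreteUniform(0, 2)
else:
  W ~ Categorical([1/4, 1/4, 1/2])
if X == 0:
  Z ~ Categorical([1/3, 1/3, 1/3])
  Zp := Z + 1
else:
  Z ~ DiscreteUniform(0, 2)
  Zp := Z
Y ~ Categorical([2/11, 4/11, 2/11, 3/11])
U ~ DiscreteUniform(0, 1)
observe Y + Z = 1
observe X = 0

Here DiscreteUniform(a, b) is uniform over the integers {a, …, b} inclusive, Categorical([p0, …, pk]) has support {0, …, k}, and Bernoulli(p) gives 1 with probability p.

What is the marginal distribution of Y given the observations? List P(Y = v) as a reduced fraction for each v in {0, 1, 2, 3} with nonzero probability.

P(Y=0) = 1/3, P(Y=1) = 2/3

Enumerate traces; 12 have nonzero weight after conditioning:
  (X=0, W=0, Z=0, Y=1, U=0) weight 4/495
  (X=0, W=0, Z=0, Y=1, U=1) weight 4/495
  (X=0, W=0, Z=1, Y=0, U=0) weight 2/495
  (X=0, W=0, Z=1, Y=0, U=1) weight 2/495
  (X=0, W=1, Z=0, Y=1, U=0) weight 4/495
  (X=0, W=1, Z=0, Y=1, U=1) weight 4/495
  (X=0, W=1, Z=1, Y=0, U=0) weight 2/495
  (X=0, W=1, Z=1, Y=0, U=1) weight 2/495
  … 4 more
Group by Y:
  weight(Y=0) = 4/165
  weight(Y=1) = 8/165
Total weight = 4/165 + 8/165 = 4/55
P(Y=0 | obs) = 4/165 / 4/55 = 1/3
P(Y=1 | obs) = 8/165 / 4/55 = 2/3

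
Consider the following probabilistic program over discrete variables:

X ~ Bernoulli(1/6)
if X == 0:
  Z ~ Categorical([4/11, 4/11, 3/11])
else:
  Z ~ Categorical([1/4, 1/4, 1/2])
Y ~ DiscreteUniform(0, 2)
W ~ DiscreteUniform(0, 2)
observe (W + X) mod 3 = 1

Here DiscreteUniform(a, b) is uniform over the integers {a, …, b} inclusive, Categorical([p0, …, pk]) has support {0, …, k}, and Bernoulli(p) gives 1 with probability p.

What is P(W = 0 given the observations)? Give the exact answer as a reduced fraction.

P(W = 0 | obs) = 1/6

Enumerate traces; 18 have nonzero weight after conditioning:
  (X=0, Z=0, Y=0, W=1) weight 10/297
  (X=0, Z=0, Y=1, W=1) weight 10/297
  (X=0, Z=0, Y=2, W=1) weight 10/297
  (X=0, Z=1, Y=0, W=1) weight 10/297
  (X=0, Z=1, Y=1, W=1) weight 10/297
  (X=0, Z=1, Y=2, W=1) weight 10/297
  (X=0, Z=2, Y=0, W=1) weight 5/198
  (X=0, Z=2, Y=1, W=1) weight 5/198
  (X=1, Z=0, Y=0, W=0) weight 1/216
  … 9 more
Group by W:
  weight(W=0) = 1/18
  weight(W=1) = 5/18
Total weight = 1/18 + 5/18 = 1/3
P(W=0 | obs) = 1/18 / 1/3 = 1/6
P(W=1 | obs) = 5/18 / 1/3 = 5/6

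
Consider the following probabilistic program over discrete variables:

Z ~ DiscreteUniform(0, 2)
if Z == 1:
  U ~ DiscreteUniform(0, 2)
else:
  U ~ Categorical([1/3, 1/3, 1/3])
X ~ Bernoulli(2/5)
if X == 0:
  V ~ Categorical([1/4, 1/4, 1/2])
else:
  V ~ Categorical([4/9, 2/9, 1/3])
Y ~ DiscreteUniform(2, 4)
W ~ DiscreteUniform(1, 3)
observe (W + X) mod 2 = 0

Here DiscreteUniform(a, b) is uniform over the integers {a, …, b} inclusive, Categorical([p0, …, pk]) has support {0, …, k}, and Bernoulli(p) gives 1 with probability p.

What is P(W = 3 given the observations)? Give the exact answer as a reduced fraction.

P(W = 3 | obs) = 2/7

Enumerate traces; 243 have nonzero weight after conditioning:
  (Z=0, U=0, X=0, V=0, Y=2, W=2) weight 1/540
  (Z=0, U=0, X=0, V=0, Y=3, W=2) weight 1/540
  (Z=0, U=0, X=0, V=0, Y=4, W=2) weight 1/540
  (Z=0, U=0, X=0, V=1, Y=2, W=2) weight 1/540
  (Z=0, U=0, X=0, V=1, Y=3, W=2) weight 1/540
  (Z=0, U=0, X=0, V=1, Y=4, W=2) weight 1/540
  (Z=0, U=0, X=0, V=2, Y=2, W=2) weight 1/270
  (Z=0, U=0, X=0, V=2, Y=3, W=2) weight 1/270
  (Z=0, U=0, X=1, V=0, Y=2, W=1) weight 8/3645
  (Z=0, U=0, X=1, V=0, Y=2, W=3) weight 8/3645
  … 233 more
Group by W:
  weight(W=1) = 2/15
  weight(W=2) = 1/5
  weight(W=3) = 2/15
Total weight = 2/15 + 1/5 + 2/15 = 7/15
P(W=1 | obs) = 2/15 / 7/15 = 2/7
P(W=2 | obs) = 1/5 / 7/15 = 3/7
P(W=3 | obs) = 2/15 / 7/15 = 2/7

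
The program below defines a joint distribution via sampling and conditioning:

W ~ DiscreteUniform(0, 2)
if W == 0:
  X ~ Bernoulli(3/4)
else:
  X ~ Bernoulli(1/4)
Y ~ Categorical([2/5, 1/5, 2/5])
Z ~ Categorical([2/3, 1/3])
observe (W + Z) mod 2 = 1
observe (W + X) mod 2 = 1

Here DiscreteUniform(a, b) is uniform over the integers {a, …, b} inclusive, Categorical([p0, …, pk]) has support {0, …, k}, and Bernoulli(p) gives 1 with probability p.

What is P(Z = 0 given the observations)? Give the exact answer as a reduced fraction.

Enumerate traces; 9 have nonzero weight after conditioning:
  (W=0, X=1, Y=0, Z=1) weight 1/30
  (W=0, X=1, Y=1, Z=1) weight 1/60
  (W=0, X=1, Y=2, Z=1) weight 1/30
  (W=1, X=0, Y=0, Z=0) weight 1/15
  (W=1, X=0, Y=1, Z=0) weight 1/30
  (W=1, X=0, Y=2, Z=0) weight 1/15
  (W=2, X=1, Y=0, Z=1) weight 1/90
  (W=2, X=1, Y=1, Z=1) weight 1/180
  … 1 more
Group by Z:
  weight(Z=0) = 1/6
  weight(Z=1) = 1/9
Total weight = 1/6 + 1/9 = 5/18
P(Z=0 | obs) = 1/6 / 5/18 = 3/5
P(Z=1 | obs) = 1/9 / 5/18 = 2/5

P(Z = 0 | obs) = 3/5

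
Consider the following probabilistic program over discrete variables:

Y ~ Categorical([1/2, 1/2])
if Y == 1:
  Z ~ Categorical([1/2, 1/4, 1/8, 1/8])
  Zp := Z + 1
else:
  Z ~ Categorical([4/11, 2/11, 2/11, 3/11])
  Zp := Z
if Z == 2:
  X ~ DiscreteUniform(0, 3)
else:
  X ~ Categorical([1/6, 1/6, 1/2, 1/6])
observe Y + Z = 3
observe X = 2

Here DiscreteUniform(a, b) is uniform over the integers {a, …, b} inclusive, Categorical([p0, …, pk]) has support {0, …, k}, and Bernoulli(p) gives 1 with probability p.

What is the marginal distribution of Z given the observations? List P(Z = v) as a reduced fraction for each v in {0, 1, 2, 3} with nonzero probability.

P(Z=2) = 11/59, P(Z=3) = 48/59

Enumerate traces; 2 have nonzero weight after conditioning:
  (Y=0, Z=3, X=2) weight 3/44
  (Y=1, Z=2, X=2) weight 1/64
Group by Z:
  weight(Z=2) = 1/64
  weight(Z=3) = 3/44
Total weight = 1/64 + 3/44 = 59/704
P(Z=2 | obs) = 1/64 / 59/704 = 11/59
P(Z=3 | obs) = 3/44 / 59/704 = 48/59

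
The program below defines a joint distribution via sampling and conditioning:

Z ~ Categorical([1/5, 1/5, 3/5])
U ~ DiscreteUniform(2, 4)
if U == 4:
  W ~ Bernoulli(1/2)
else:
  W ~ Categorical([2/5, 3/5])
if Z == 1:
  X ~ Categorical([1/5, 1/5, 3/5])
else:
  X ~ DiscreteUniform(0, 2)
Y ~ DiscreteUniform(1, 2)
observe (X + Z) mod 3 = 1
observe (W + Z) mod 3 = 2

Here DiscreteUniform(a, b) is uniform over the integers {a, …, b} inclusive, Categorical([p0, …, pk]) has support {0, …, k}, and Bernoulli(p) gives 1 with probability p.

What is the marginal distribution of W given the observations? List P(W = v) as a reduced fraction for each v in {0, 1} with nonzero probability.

Enumerate traces; 12 have nonzero weight after conditioning:
  (Z=1, U=2, W=1, X=0, Y=1) weight 1/250
  (Z=1, U=2, W=1, X=0, Y=2) weight 1/250
  (Z=1, U=3, W=1, X=0, Y=1) weight 1/250
  (Z=1, U=3, W=1, X=0, Y=2) weight 1/250
  (Z=1, U=4, W=1, X=0, Y=1) weight 1/300
  (Z=1, U=4, W=1, X=0, Y=2) weight 1/300
  (Z=2, U=2, W=0, X=2, Y=1) weight 1/75
  (Z=2, U=2, W=0, X=2, Y=2) weight 1/75
  … 4 more
Group by W:
  weight(W=0) = 13/150
  weight(W=1) = 17/750
Total weight = 13/150 + 17/750 = 41/375
P(W=0 | obs) = 13/150 / 41/375 = 65/82
P(W=1 | obs) = 17/750 / 41/375 = 17/82

P(W=0) = 65/82, P(W=1) = 17/82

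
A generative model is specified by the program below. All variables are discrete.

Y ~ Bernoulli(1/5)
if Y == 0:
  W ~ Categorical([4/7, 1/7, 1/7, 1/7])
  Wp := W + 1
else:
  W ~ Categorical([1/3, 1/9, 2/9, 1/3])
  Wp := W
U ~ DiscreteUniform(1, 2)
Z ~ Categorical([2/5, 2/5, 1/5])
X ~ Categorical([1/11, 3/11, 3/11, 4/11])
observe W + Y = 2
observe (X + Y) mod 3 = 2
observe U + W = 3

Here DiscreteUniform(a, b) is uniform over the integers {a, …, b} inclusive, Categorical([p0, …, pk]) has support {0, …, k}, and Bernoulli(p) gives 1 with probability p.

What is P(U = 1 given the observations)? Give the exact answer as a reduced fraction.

Enumerate traces; 6 have nonzero weight after conditioning:
  (Y=0, W=2, U=1, Z=0, X=2) weight 12/1925
  (Y=0, W=2, U=1, Z=1, X=2) weight 12/1925
  (Y=0, W=2, U=1, Z=2, X=2) weight 6/1925
  (Y=1, W=1, U=2, Z=0, X=1) weight 1/825
  (Y=1, W=1, U=2, Z=1, X=1) weight 1/825
  (Y=1, W=1, U=2, Z=2, X=1) weight 1/1650
Group by U:
  weight(U=1) = 6/385
  weight(U=2) = 1/330
Total weight = 6/385 + 1/330 = 43/2310
P(U=1 | obs) = 6/385 / 43/2310 = 36/43
P(U=2 | obs) = 1/330 / 43/2310 = 7/43

P(U = 1 | obs) = 36/43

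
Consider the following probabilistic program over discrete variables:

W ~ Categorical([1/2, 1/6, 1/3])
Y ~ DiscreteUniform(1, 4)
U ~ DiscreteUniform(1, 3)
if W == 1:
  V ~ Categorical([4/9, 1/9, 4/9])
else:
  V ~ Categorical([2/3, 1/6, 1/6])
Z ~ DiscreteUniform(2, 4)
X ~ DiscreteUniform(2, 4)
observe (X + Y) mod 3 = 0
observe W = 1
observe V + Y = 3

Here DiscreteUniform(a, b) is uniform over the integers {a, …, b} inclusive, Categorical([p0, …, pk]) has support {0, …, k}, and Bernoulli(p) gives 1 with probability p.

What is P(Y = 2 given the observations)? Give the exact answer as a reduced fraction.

Enumerate traces; 27 have nonzero weight after conditioning:
  (W=1, Y=1, U=1, V=2, Z=2, X=2) weight 1/1458
  (W=1, Y=1, U=1, V=2, Z=3, X=2) weight 1/1458
  (W=1, Y=1, U=1, V=2, Z=4, X=2) weight 1/1458
  (W=1, Y=1, U=2, V=2, Z=2, X=2) weight 1/1458
  (W=1, Y=1, U=2, V=2, Z=3, X=2) weight 1/1458
  (W=1, Y=1, U=2, V=2, Z=4, X=2) weight 1/1458
  (W=1, Y=1, U=3, V=2, Z=2, X=2) weight 1/1458
  (W=1, Y=1, U=3, V=2, Z=3, X=2) weight 1/1458
  (W=1, Y=2, U=1, V=1, Z=2, X=4) weight 1/5832
  (W=1, Y=3, U=1, V=0, Z=2, X=3) weight 1/1458
  … 17 more
Group by Y:
  weight(Y=1) = 1/162
  weight(Y=2) = 1/648
  weight(Y=3) = 1/162
Total weight = 1/162 + 1/648 + 1/162 = 1/72
P(Y=1 | obs) = 1/162 / 1/72 = 4/9
P(Y=2 | obs) = 1/648 / 1/72 = 1/9
P(Y=3 | obs) = 1/162 / 1/72 = 4/9

P(Y = 2 | obs) = 1/9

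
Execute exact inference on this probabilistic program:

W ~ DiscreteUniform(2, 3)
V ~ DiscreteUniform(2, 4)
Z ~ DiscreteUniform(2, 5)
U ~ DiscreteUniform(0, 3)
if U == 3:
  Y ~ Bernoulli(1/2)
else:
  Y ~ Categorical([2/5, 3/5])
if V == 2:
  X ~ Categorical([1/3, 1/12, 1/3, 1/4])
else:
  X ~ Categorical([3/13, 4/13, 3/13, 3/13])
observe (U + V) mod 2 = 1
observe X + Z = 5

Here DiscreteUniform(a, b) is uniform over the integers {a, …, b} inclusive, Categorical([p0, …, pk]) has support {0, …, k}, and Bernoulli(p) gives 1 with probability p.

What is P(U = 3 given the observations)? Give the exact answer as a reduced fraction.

Enumerate traces; 96 have nonzero weight after conditioning:
  (W=2, V=2, Z=2, U=1, Y=0, X=3) weight 1/960
  (W=2, V=2, Z=2, U=1, Y=1, X=3) weight 1/640
  (W=2, V=2, Z=2, U=3, Y=0, X=3) weight 1/768
  (W=2, V=2, Z=2, U=3, Y=1, X=3) weight 1/768
  (W=2, V=2, Z=3, U=1, Y=0, X=2) weight 1/720
  (W=2, V=2, Z=3, U=1, Y=1, X=2) weight 1/480
  (W=2, V=2, Z=3, U=3, Y=0, X=2) weight 1/576
  (W=2, V=2, Z=3, U=3, Y=1, X=2) weight 1/576
  (W=2, V=3, Z=2, U=0, Y=0, X=3) weight 1/1040
  (W=2, V=3, Z=2, U=2, Y=0, X=3) weight 1/1040
  … 86 more
Group by U:
  weight(U=0) = 1/48
  weight(U=1) = 1/24
  weight(U=2) = 1/48
  weight(U=3) = 1/24
Total weight = 1/48 + 1/24 + 1/48 + 1/24 = 1/8
P(U=0 | obs) = 1/48 / 1/8 = 1/6
P(U=1 | obs) = 1/24 / 1/8 = 1/3
P(U=2 | obs) = 1/48 / 1/8 = 1/6
P(U=3 | obs) = 1/24 / 1/8 = 1/3

P(U = 3 | obs) = 1/3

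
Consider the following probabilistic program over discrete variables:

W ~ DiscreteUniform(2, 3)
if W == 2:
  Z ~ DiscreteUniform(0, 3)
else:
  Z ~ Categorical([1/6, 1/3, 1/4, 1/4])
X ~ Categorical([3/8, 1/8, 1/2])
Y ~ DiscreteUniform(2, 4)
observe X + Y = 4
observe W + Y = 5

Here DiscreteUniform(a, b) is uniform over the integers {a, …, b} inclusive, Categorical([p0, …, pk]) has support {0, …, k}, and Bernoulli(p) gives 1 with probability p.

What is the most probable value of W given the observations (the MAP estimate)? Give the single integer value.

argmax_v P(W = v | obs) = 3

Enumerate traces; 8 have nonzero weight after conditioning:
  (W=2, Z=0, X=1, Y=3) weight 1/192
  (W=2, Z=1, X=1, Y=3) weight 1/192
  (W=2, Z=2, X=1, Y=3) weight 1/192
  (W=2, Z=3, X=1, Y=3) weight 1/192
  (W=3, Z=0, X=2, Y=2) weight 1/72
  (W=3, Z=1, X=2, Y=2) weight 1/36
  (W=3, Z=2, X=2, Y=2) weight 1/48
  (W=3, Z=3, X=2, Y=2) weight 1/48
Group by W:
  weight(W=2) = 1/48
  weight(W=3) = 1/12
Total weight = 1/48 + 1/12 = 5/48
P(W=2 | obs) = 1/48 / 5/48 = 1/5
P(W=3 | obs) = 1/12 / 5/48 = 4/5
argmax = 3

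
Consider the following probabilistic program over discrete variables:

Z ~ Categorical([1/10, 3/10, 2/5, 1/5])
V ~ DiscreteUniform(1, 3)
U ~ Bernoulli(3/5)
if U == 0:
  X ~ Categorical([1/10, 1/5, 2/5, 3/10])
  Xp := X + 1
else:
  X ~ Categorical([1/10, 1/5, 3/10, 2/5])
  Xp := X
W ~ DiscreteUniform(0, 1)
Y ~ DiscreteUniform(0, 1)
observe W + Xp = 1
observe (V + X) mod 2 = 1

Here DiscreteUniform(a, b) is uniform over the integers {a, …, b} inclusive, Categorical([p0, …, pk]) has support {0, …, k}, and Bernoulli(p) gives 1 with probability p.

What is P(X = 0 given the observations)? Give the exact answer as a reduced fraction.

Enumerate traces; 40 have nonzero weight after conditioning:
  (Z=0, V=1, U=0, X=0, W=0, Y=0) weight 1/3000
  (Z=0, V=1, U=0, X=0, W=0, Y=1) weight 1/3000
  (Z=0, V=1, U=1, X=0, W=1, Y=0) weight 1/2000
  (Z=0, V=1, U=1, X=0, W=1, Y=1) weight 1/2000
  (Z=0, V=2, U=1, X=1, W=0, Y=0) weight 1/1000
  (Z=0, V=2, U=1, X=1, W=0, Y=1) weight 1/1000
  (Z=0, V=3, U=0, X=0, W=0, Y=0) weight 1/3000
  (Z=0, V=3, U=0, X=0, W=0, Y=1) weight 1/3000
  … 32 more
Group by X:
  weight(X=0) = 1/30
  weight(X=1) = 1/50
Total weight = 1/30 + 1/50 = 4/75
P(X=0 | obs) = 1/30 / 4/75 = 5/8
P(X=1 | obs) = 1/50 / 4/75 = 3/8

P(X = 0 | obs) = 5/8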